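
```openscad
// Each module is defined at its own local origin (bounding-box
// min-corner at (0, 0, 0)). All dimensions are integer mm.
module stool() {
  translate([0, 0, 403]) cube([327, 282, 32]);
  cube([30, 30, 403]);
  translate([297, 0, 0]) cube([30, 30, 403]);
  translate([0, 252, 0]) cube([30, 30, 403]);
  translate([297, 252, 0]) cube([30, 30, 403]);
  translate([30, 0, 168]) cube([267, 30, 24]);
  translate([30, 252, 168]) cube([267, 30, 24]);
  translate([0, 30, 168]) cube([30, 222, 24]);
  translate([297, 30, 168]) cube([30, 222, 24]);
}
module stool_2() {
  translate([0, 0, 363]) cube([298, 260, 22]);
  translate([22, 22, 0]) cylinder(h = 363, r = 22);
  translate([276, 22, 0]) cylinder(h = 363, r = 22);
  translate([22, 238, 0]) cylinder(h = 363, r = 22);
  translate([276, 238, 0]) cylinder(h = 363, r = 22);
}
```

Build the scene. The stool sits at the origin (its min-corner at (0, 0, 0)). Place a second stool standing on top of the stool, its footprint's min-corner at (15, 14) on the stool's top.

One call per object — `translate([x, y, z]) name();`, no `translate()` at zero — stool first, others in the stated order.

stool();
translate([15, 14, 435]) stool_2();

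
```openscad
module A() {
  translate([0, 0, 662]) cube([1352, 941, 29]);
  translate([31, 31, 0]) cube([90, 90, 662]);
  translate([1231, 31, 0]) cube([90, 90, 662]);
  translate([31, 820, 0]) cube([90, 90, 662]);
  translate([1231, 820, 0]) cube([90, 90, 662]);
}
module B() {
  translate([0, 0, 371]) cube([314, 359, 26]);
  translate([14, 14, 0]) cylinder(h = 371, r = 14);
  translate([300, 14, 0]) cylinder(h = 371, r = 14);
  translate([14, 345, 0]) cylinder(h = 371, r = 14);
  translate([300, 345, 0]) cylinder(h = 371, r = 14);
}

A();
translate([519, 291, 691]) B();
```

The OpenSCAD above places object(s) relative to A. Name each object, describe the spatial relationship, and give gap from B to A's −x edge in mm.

The stool's min-x is at 519; the table's min-x is 0; gap = 519 mm.

A is a table. B is a stool. The stool is on top of the table, centred. The gap from the stool to the table's −x edge is 519 mm.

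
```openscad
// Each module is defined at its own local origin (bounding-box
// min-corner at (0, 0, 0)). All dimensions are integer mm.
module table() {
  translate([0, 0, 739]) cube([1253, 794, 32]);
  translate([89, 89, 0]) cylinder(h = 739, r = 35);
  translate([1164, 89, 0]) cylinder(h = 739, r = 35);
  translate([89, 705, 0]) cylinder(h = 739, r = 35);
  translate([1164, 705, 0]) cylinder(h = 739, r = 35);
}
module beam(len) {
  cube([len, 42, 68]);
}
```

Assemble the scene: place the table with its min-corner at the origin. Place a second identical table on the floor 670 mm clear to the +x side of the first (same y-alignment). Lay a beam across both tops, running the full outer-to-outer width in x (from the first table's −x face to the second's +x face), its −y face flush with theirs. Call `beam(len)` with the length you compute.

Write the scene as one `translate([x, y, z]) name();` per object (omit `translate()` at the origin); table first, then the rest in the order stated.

table();
translate([1923, 0, 0]) table();
translate([0, 0, 771]) beam(3176);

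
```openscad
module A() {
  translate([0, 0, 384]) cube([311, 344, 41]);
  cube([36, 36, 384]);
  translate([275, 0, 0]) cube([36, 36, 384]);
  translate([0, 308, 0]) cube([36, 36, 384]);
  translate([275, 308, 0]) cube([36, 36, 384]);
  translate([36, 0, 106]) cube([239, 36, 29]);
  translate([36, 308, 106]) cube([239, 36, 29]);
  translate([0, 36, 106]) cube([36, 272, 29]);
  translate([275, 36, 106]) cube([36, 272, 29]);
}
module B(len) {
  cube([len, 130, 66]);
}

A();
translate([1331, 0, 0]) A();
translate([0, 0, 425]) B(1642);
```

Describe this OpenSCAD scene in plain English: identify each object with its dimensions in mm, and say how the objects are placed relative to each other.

A is a four-legged stool. The seat is 311×344 mm, 41 mm thick, top at z = 425 mm. It stands on four square legs, each 36×36 mm in cross-section, from z = 0 to the seat underside, each flush with a corner of the seat. Four stretchers, 36 mm wide and 29 mm tall, connect adjacent legs with their undersides at z = 106 mm, each running between the inner faces of the legs it joins and aligned with the legs' outer faces on the other axis.

B is a rectangular beam 1642 mm long (x), 130 mm deep (y), 66 mm thick (z).

The beam spans the tops of two stools placed 1020 mm apart, resting at z = 425 mm.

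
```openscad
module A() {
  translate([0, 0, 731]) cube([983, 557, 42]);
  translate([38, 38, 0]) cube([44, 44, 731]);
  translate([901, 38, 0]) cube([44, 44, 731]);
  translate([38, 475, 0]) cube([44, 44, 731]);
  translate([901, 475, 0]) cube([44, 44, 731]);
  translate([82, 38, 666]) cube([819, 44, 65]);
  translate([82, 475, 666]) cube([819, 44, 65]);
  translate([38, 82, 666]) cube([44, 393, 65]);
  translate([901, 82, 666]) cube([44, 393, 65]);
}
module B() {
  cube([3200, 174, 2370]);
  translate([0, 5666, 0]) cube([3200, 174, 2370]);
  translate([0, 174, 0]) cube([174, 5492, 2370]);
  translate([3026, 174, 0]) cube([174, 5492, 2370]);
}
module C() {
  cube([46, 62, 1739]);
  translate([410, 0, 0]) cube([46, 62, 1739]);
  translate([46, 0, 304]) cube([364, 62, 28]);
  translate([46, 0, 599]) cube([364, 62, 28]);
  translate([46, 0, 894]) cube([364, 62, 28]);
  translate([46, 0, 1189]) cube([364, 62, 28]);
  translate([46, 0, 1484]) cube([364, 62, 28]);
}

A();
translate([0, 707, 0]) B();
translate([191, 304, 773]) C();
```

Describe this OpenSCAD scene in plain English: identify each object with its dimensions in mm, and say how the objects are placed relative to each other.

A is a table: top 983 mm (x) × 557 mm (y), 42 mm thick, upper face at z = 773 mm, on four 44×44 mm square legs, each inset 38 mm from the nearest pair of top edges, running from z = 0 to the bottom of the top. Four apron rails, 44 mm thick and 65 mm tall, run between adjacent legs with their top edges flush with the underside of the top and their outer faces flush with the legs' outer faces.

B is a box-shaped house frame (walls only): outside footprint 3200×5840 mm, wall height 2370 mm, wall thickness 174 mm. The two y-facing walls run the full x-width; the two x-facing walls fit between the inner faces of the y-facing walls.

C is a wooden ladder with two side rails of 46×62 mm section and 1739 mm height, set 456 mm apart overall. Between them run 5 rectangular rungs (62 mm deep, 28 mm thick), front faces flush with the rails' −y face. The bottom of the first rung is 304 mm above the floor and each subsequent rung is 295 mm higher than the one below.

The house frame is on the floor beside the table on its +y side. The ladder is on top of the table.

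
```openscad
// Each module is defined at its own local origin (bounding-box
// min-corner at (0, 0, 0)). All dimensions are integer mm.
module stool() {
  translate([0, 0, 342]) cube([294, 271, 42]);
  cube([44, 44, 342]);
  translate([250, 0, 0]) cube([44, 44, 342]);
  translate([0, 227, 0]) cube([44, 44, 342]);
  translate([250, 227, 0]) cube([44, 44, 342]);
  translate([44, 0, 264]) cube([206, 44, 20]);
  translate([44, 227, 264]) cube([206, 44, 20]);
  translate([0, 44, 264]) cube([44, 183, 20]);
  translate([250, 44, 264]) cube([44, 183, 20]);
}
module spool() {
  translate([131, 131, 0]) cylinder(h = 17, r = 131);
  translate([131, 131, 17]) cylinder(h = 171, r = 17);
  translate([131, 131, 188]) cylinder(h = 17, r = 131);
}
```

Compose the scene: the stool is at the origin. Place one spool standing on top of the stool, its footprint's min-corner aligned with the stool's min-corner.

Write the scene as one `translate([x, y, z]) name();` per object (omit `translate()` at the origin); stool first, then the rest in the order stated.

stool();
translate([0, 0, 384]) spool();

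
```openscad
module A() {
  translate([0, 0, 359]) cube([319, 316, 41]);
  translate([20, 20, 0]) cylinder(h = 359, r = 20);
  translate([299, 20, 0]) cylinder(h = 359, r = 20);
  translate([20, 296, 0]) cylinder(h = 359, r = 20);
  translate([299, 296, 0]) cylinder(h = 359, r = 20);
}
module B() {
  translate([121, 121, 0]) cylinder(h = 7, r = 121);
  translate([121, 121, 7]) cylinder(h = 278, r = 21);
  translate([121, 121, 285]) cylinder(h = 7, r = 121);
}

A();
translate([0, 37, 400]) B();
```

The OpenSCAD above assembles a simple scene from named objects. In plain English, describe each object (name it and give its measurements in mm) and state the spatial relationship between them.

A is a four-legged stool. The seat is a 319×316×41 mm slab whose top surface is at z = 400 mm; four round legs, each 40 mm in diameter, run from the floor (z = 0) to the underside of the seat, each leg's axis is inset half a diameter from the nearest pair of seat edges (so the leg's bounding box is flush with the corner).

B is a spool: two coaxial disc flanges of radius 121 mm and thickness 7 mm, joined by a core cylinder of radius 21 mm and height 278 mm. The lower flange rests on z = 0 and the three cylinders share a vertical axis.

The spool is on top of the stool.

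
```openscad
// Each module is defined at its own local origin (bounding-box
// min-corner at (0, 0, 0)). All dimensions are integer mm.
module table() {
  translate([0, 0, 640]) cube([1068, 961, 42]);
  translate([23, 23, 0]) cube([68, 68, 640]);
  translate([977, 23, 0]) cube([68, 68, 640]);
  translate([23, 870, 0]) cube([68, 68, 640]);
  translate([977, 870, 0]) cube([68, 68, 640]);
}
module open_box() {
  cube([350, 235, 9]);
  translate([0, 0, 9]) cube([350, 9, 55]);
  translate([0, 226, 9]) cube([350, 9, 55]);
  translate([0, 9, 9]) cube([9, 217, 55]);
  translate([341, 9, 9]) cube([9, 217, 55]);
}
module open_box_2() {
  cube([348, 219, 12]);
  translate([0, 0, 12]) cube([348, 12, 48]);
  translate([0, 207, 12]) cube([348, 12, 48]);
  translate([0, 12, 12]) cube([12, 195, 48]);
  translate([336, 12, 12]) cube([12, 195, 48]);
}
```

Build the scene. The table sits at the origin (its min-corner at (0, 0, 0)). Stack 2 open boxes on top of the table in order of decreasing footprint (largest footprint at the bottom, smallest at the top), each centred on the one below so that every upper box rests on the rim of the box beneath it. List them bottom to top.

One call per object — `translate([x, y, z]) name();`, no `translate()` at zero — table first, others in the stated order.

table();
translate([359, 363, 682]) open_box();
translate([360, 371, 746]) open_box_2();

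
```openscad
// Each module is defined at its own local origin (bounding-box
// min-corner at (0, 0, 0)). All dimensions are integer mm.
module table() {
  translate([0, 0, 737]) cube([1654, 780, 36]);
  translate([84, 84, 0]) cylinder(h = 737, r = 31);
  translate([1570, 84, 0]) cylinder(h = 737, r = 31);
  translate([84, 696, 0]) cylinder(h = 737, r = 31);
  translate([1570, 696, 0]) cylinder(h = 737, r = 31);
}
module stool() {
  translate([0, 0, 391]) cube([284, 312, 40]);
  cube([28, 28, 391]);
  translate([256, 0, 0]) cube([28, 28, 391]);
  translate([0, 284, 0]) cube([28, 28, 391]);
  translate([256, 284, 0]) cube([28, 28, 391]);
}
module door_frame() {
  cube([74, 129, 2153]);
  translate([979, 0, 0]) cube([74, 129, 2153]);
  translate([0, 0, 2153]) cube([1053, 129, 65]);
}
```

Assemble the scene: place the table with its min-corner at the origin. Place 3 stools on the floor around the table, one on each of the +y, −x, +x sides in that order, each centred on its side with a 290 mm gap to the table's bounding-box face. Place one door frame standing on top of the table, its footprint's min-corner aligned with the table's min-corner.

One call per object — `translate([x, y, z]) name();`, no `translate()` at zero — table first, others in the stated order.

table();
translate([685, 1070, 0]) stool();
translate([-574, 234, 0]) stool();
translate([1944, 234, 0]) stool();
translate([0, 0, 773]) door_frame();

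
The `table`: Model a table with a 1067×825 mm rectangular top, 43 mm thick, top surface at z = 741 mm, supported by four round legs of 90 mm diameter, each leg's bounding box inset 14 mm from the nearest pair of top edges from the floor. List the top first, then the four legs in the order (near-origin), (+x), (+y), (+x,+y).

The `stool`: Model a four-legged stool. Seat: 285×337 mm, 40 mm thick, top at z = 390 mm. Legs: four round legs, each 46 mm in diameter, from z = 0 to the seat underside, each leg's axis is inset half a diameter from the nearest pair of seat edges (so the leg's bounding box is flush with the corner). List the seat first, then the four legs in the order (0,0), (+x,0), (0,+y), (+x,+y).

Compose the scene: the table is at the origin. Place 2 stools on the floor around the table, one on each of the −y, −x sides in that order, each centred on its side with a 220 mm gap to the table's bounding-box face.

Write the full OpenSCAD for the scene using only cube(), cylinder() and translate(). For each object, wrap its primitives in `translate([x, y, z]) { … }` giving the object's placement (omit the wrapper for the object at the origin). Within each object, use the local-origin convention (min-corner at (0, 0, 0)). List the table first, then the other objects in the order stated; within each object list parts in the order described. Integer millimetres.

translate([0, 0, 698]) cube([1067, 825, 43]);
translate([59, 59, 0]) cylinder(h = 698, r = 45);
translate([1008, 59, 0]) cylinder(h = 698, r = 45);
translate([59, 766, 0]) cylinder(h = 698, r = 45);
translate([1008, 766, 0]) cylinder(h = 698, r = 45);
translate([391, -557, 0]) {
  translate([0, 0, 350]) cube([285, 337, 40]);
  translate([23, 23, 0]) cylinder(h = 350, r = 23);
  translate([262, 23, 0]) cylinder(h = 350, r = 23);
  translate([23, 314, 0]) cylinder(h = 350, r = 23);
  translate([262, 314, 0]) cylinder(h = 350, r = 23);
}
translate([-505, 244, 0]) {
  translate([0, 0, 350]) cube([285, 337, 40]);
  translate([23, 23, 0]) cylinder(h = 350, r = 23);
  translate([262, 23, 0]) cylinder(h = 350, r = 23);
  translate([23, 314, 0]) cylinder(h = 350, r = 23);
  translate([262, 314, 0]) cylinder(h = 350, r = 23);
}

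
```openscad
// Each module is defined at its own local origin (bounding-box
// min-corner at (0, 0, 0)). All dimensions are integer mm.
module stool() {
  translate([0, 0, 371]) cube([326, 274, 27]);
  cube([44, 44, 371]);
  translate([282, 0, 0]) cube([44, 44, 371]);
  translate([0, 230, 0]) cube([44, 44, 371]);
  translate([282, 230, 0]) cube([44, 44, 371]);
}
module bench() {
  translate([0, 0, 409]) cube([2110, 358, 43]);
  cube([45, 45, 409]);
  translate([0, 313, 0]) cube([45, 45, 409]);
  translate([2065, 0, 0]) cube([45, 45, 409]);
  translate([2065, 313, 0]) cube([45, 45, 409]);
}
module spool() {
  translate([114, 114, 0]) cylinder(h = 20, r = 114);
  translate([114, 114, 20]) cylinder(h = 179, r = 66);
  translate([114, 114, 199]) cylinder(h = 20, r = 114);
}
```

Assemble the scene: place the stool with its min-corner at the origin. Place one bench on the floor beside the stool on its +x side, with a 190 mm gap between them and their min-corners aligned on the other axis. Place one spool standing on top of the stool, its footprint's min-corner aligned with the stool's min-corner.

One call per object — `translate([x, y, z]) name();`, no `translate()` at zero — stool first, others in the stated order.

stool();
translate([516, 0, 0]) bench();
translate([0, 0, 398]) spool();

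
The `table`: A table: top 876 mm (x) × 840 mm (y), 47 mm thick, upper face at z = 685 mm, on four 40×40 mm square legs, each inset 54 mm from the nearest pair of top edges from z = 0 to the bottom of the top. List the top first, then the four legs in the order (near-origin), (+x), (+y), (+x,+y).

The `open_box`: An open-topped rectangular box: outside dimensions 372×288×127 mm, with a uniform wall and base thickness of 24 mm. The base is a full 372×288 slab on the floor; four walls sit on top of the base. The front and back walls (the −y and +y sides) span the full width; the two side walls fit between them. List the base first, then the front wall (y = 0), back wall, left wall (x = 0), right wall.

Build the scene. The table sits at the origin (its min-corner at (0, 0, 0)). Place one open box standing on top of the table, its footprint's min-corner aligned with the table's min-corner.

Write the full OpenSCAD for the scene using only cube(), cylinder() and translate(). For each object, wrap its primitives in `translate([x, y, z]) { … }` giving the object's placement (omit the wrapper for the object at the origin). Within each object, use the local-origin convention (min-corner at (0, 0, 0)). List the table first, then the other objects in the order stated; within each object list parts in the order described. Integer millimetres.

translate([0, 0, 638]) cube([876, 840, 47]);
translate([54, 54, 0]) cube([40, 40, 638]);
translate([782, 54, 0]) cube([40, 40, 638]);
translate([54, 746, 0]) cube([40, 40, 638]);
translate([782, 746, 0]) cube([40, 40, 638]);
translate([0, 0, 685]) {
  cube([372, 288, 24]);
  translate([0, 0, 24]) cube([372, 24, 103]);
  translate([0, 264, 24]) cube([372, 24, 103]);
  translate([0, 24, 24]) cube([24, 240, 103]);
  translate([348, 24, 24]) cube([24, 240, 103]);
}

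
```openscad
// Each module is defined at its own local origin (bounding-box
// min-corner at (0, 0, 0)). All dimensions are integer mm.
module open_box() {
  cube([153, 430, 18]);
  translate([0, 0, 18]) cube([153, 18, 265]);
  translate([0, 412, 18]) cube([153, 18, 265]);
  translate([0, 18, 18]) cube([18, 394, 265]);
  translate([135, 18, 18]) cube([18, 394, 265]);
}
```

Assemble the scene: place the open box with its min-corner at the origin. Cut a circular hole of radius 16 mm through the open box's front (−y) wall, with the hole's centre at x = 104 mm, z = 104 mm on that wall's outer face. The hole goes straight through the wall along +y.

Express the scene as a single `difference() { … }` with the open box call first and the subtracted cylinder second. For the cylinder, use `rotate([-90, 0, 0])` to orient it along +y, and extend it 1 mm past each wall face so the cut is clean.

difference() {
  open_box();
  translate([104, -1, 104]) rotate([-90, 0, 0]) cylinder(h = 20, r = 16);
}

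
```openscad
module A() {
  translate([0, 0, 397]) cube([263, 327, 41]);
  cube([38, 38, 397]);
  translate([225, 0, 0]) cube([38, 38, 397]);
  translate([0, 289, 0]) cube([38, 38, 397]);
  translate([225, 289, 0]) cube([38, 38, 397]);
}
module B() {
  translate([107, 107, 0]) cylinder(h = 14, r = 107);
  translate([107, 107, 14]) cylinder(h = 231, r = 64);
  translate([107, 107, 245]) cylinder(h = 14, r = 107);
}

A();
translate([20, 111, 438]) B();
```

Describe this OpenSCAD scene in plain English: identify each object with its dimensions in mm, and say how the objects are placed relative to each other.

A is a four-legged stool. The seat is a 263×327×41 mm slab whose top surface is at z = 438 mm; four square legs, each 38×38 mm in cross-section, run from the floor (z = 0) to the underside of the seat, each flush with a corner of the seat.

B is a spool: two coaxial disc flanges of radius 107 mm and thickness 14 mm, joined by a core cylinder of radius 64 mm and height 231 mm. The lower flange rests on z = 0 and the three cylinders share a vertical axis.

The spool is on top of the stool.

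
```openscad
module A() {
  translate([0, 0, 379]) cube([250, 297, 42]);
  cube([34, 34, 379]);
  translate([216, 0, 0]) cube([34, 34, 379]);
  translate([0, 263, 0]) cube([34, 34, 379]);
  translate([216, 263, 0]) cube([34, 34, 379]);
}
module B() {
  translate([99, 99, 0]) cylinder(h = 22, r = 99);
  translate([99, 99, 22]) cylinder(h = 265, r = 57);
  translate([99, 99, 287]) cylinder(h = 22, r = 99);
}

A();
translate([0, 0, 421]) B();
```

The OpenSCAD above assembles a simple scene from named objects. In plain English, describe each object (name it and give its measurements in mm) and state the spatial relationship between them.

A is a four-legged stool. The seat is 250×297 mm, 42 mm thick, top at z = 421 mm. It stands on four square legs, each 34×34 mm in cross-section, from z = 0 to the seat underside, each flush with a corner of the seat.

B is a spool: two coaxial disc flanges of radius 99 mm and thickness 22 mm, joined by a core cylinder of radius 57 mm and height 265 mm. The lower flange rests on z = 0 and the three cylinders share a vertical axis.

The spool is on top of the stool.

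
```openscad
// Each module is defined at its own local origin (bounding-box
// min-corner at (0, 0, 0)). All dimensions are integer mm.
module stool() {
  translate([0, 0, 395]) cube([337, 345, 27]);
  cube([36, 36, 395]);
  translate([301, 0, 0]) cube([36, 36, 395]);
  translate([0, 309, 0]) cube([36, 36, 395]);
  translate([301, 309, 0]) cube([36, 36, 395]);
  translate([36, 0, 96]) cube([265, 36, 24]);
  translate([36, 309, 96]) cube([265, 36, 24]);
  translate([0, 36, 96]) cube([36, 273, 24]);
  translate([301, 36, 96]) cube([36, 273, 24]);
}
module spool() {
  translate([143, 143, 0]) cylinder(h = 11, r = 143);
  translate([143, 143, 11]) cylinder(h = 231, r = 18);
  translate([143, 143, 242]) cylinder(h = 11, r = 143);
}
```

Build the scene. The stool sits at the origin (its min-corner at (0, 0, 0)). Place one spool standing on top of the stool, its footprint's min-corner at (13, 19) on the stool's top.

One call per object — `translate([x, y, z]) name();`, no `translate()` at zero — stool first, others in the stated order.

stool();
translate([13, 19, 422]) spool();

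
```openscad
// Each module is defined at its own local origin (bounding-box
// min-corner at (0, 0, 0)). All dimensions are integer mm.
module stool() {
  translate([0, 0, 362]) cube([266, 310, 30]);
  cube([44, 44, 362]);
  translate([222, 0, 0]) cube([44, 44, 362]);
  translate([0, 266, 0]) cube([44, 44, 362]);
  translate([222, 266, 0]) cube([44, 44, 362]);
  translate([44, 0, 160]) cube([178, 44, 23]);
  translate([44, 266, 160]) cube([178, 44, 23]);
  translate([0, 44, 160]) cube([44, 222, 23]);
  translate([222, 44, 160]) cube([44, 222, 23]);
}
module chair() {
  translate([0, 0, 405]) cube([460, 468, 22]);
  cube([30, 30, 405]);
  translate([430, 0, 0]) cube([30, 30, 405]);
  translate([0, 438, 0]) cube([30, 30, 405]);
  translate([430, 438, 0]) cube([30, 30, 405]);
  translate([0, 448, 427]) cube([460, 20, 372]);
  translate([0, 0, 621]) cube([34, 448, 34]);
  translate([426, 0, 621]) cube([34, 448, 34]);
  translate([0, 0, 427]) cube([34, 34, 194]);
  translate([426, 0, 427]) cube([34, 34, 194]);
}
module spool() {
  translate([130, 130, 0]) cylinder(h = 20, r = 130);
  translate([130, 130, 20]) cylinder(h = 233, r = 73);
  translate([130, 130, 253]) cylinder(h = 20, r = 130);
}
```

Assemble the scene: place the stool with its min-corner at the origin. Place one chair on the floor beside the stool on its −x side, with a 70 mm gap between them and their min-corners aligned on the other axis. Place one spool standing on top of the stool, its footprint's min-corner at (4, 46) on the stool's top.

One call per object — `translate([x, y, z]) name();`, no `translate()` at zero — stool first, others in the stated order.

stool();
translate([-530, 0, 0]) chair();
translate([4, 46, 392]) spool();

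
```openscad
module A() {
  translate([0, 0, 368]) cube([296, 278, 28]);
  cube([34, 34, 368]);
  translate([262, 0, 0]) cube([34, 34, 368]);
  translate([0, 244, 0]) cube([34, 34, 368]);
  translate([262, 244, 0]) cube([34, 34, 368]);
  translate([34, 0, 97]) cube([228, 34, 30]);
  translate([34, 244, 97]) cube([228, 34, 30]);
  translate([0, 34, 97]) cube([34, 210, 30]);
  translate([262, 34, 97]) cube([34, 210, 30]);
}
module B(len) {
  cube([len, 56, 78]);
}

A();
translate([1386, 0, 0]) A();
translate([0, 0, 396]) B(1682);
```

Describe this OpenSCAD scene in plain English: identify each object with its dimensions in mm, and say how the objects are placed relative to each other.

A is a four-legged stool. The seat is 296×278 mm, 28 mm thick, top at z = 396 mm. It stands on four square legs, each 34×34 mm in cross-section, from z = 0 to the seat underside, each flush with a corner of the seat. Four stretchers, 34 mm wide and 30 mm tall, connect adjacent legs with their undersides at z = 97 mm, each running between the inner faces of the legs it joins and aligned with the legs' outer faces on the other axis.

B is a rectangular beam 1682 mm long (x), 56 mm deep (y), 78 mm thick (z).

The beam spans the tops of two stools placed 1090 mm apart, resting at z = 396 mm.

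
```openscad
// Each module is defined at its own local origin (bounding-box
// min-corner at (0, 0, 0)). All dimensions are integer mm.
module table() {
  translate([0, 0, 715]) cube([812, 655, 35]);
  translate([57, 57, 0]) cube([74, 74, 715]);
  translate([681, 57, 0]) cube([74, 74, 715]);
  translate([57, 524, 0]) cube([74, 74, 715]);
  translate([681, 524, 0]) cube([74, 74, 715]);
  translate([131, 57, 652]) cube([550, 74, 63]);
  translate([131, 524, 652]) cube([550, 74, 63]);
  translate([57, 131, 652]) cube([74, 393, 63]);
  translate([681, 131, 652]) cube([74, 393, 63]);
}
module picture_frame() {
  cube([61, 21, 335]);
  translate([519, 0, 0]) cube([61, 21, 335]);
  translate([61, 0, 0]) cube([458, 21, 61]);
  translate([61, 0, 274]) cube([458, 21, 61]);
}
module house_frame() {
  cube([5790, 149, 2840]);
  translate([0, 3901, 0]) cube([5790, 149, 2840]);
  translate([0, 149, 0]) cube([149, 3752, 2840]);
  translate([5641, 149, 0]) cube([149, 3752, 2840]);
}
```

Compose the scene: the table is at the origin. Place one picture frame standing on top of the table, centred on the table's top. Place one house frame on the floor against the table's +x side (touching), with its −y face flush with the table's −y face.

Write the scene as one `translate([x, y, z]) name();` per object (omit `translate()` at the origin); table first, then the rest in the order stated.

table();
translate([116, 317, 750]) picture_frame();
translate([812, 0, 0]) house_frame();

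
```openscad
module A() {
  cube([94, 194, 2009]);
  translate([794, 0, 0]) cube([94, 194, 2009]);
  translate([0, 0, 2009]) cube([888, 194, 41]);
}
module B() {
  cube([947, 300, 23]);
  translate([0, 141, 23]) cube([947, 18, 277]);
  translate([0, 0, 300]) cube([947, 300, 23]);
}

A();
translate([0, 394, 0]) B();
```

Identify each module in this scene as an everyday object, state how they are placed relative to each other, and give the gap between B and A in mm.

The I-beam's nearest face is 200 mm from the door frame's +y face.

A is a door frame. B is an I-beam. The I-beam is on the floor beside the door frame on its +y side. The gap between the I-beam and the door frame is 200 mm.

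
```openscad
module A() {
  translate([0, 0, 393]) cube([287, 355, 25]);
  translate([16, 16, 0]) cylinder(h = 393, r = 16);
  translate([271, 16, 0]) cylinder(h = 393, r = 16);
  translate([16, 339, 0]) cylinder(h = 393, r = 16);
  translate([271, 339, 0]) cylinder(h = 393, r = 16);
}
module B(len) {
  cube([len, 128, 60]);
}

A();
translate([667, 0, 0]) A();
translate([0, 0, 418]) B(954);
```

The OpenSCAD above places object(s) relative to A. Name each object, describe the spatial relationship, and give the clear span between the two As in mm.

A is a stool. B is a beam. A beam spans the tops of two stools. The clear span between the two stools is 380 mm.

Second stool starts at x = 667; first ends at x = 287; clear span = 667 − 287 = 380 mm.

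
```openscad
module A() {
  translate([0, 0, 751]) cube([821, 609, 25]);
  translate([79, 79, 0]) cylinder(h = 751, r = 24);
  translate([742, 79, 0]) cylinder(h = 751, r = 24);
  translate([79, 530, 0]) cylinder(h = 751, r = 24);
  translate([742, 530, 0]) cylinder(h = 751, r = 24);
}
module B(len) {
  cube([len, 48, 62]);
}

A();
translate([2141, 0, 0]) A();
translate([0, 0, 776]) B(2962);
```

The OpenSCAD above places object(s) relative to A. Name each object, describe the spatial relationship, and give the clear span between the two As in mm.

A is a table. B is a beam. A beam spans the tops of two tables. The clear span between the two tables is 1320 mm.

Second table starts at x = 2141; first ends at x = 821; clear span = 2141 − 821 = 1320 mm.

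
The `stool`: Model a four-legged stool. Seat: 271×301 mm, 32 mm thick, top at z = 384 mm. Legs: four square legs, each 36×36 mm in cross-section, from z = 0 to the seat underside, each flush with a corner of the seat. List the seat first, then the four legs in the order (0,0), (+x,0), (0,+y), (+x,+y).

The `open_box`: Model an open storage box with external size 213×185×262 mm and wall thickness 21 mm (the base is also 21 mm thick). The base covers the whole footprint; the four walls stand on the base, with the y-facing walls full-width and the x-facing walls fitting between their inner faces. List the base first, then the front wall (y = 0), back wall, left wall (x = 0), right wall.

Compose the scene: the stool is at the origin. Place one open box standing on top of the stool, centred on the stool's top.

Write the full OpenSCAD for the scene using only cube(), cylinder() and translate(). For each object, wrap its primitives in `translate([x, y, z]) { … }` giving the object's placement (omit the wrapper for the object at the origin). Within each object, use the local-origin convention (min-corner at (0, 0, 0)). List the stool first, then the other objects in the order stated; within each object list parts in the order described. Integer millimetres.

translate([0, 0, 352]) cube([271, 301, 32]);
cube([36, 36, 352]);
translate([235, 0, 0]) cube([36, 36, 352]);
translate([0, 265, 0]) cube([36, 36, 352]);
translate([235, 265, 0]) cube([36, 36, 352]);
translate([29, 58, 384]) {
  cube([213, 185, 21]);
  translate([0, 0, 21]) cube([213, 21, 241]);
  translate([0, 164, 21]) cube([213, 21, 241]);
  translate([0, 21, 21]) cube([21, 143, 241]);
  translate([192, 21, 21]) cube([21, 143, 241]);
}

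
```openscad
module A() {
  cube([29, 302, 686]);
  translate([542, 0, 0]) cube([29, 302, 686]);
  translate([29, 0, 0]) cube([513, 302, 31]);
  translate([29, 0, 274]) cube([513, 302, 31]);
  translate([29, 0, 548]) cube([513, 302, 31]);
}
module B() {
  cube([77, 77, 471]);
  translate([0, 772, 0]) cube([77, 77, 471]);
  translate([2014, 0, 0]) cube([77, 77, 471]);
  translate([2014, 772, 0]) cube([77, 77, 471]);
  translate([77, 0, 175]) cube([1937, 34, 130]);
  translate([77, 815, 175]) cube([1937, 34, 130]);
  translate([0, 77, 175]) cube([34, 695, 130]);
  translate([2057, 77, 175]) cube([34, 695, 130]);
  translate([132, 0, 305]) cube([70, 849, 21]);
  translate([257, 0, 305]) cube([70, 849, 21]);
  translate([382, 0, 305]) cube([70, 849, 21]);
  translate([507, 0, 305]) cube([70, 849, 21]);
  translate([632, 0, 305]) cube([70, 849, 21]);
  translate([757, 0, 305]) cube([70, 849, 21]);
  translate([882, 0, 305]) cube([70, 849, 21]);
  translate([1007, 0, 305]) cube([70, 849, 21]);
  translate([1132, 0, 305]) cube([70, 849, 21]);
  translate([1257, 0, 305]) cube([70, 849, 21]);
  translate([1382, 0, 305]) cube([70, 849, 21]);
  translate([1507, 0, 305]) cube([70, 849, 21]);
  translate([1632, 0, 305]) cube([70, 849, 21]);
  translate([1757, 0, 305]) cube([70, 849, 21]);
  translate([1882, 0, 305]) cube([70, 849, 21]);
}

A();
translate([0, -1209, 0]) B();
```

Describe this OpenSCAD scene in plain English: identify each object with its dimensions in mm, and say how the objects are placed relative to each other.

A is a bookshelf 571 mm wide overall, 302 mm deep and 686 mm tall. The two sides are 29 mm thick vertical panels. 3 horizontal shelves of 31 mm thickness span between the inner faces of the sides; the lowest shelf sits on the floor and shelves are stacked with a clear vertical gap of 243 mm between each pair.

B is a bed frame 2091 mm long (x) by 849 mm wide (y). Four 77×77 mm corner posts, 471 mm tall, at the corners of the footprint. Four rails of 34 mm thickness and 130 mm height run between adjacent posts with their undersides at z = 175 mm, their outer faces flush with the outside of the frame (the two x-running rails run between the posts' inner faces; the two y-running rails run between the posts' inner faces). 15 slats, each 70 mm wide (x) and 21 mm thick, lie across the top of the two x-running rails, running the full 849 mm width of the frame in y; the slats are evenly spaced along x between the inner faces of the end posts with equal gaps (rounded down to the nearest mm) at the −x end and between each pair — any rounding remainder accumulates at the +x end.

The bed frame is on the floor beside the bookshelf on its −y side.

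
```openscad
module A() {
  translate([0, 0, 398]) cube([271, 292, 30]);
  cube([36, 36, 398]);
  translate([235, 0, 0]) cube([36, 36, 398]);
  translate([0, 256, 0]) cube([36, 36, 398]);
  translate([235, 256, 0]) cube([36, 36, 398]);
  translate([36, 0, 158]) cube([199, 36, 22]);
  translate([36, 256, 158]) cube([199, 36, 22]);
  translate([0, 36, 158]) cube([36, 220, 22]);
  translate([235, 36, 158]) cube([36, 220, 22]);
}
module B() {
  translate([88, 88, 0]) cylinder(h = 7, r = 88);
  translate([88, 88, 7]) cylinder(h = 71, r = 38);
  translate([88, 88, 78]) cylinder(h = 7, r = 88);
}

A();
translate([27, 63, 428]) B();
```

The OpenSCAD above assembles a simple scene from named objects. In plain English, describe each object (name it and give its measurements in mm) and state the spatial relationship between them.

A is a simple wooden stool: a rectangular seat 271 mm (x) by 292 mm (y), 30 mm thick, top face at z = 428 mm, on four square legs, each 36×36 mm in cross-section. The legs rest on z = 0, each flush with a corner of the seat. Four stretchers, 36 mm wide and 22 mm tall, connect adjacent legs with their undersides at z = 158 mm, each running between the inner faces of the legs it joins and aligned with the legs' outer faces on the other axis.

B is a spool: two coaxial disc flanges of radius 88 mm and thickness 7 mm, joined by a core cylinder of radius 38 mm and height 71 mm. The lower flange rests on z = 0 and the three cylinders share a vertical axis.

The spool is on top of the stool.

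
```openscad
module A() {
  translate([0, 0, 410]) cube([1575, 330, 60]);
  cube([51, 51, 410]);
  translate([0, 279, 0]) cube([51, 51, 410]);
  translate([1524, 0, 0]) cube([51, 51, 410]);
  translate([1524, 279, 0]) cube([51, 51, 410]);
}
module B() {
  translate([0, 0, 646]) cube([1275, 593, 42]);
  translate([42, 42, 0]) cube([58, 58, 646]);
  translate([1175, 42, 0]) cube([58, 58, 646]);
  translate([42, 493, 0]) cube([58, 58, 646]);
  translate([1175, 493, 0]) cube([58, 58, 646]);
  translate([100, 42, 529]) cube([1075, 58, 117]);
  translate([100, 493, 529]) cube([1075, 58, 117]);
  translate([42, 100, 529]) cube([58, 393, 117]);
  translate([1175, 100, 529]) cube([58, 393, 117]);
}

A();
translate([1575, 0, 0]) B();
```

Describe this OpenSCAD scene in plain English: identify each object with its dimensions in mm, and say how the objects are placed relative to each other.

A is a long wooden bench with a 1575 mm (x) × 330 mm (y) seat, 60 mm thick, its top surface 470 mm above the floor. Four 51 mm square legs at the seat corners, flush with the edges, run from z = 0 to the seat underside.

B is a rectangular dining table. The top is 1275×593×42 mm with its upper surface at z = 688 mm. It stands on four 58×58 mm square legs, each inset 42 mm from the nearest pair of top edges, running from the floor to the underside of the top. Four apron rails, 58 mm thick and 117 mm tall, run between adjacent legs with their top edges flush with the underside of the top and their outer faces flush with the legs' outer faces.

The table is against the bench's +x side, with their −y faces flush.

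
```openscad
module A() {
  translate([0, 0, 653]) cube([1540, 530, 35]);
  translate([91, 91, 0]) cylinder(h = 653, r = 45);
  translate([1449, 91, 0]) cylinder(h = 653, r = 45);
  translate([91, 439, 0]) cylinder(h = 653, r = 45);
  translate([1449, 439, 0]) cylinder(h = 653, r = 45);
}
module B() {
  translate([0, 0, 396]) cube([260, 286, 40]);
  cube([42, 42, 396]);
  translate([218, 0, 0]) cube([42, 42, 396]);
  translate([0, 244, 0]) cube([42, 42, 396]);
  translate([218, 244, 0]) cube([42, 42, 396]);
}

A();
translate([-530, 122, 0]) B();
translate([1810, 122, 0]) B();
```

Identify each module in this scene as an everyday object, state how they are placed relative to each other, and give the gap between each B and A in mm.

A is a table. B is a stool. Two stools sit around the table at the −x, +x sides. The gap between each stool and the table is 270 mm.

Each stool's nearest face is 270 mm from the table's bounding box.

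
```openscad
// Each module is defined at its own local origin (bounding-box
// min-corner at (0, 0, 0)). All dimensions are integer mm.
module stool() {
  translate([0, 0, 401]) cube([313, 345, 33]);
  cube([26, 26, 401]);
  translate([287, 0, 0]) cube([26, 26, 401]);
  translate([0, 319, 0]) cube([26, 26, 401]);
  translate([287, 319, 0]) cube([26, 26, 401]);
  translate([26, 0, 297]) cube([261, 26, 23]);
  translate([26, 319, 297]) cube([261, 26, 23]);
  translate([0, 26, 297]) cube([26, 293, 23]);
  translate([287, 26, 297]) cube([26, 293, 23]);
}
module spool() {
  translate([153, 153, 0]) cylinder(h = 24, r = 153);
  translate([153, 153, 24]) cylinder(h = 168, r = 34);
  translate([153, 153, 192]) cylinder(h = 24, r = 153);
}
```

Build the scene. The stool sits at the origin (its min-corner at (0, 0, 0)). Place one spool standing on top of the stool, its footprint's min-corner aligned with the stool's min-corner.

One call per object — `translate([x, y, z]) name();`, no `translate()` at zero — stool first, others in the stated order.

stool();
translate([0, 0, 434]) spool();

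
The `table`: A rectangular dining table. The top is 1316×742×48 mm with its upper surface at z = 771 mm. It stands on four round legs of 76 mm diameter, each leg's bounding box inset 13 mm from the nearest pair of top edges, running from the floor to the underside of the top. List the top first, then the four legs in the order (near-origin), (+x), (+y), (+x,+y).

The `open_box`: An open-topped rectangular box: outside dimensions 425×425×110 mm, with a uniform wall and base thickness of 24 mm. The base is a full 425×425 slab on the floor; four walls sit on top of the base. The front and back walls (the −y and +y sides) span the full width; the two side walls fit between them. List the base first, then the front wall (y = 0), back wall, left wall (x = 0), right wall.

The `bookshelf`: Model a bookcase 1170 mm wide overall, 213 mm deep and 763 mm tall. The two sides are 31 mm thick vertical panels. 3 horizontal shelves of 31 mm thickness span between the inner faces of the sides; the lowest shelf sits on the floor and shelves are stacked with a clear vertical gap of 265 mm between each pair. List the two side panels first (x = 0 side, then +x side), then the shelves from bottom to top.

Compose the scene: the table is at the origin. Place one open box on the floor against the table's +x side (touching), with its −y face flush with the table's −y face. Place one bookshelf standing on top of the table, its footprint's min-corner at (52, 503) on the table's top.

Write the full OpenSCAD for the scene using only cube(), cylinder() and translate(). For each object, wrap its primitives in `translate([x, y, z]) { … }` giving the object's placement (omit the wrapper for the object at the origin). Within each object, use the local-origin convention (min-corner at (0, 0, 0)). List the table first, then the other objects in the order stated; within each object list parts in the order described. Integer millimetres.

translate([0, 0, 723]) cube([1316, 742, 48]);
translate([51, 51, 0]) cylinder(h = 723, r = 38);
translate([1265, 51, 0]) cylinder(h = 723, r = 38);
translate([51, 691, 0]) cylinder(h = 723, r = 38);
translate([1265, 691, 0]) cylinder(h = 723, r = 38);
translate([1316, 0, 0]) {
  cube([425, 425, 24]);
  translate([0, 0, 24]) cube([425, 24, 86]);
  translate([0, 401, 24]) cube([425, 24, 86]);
  translate([0, 24, 24]) cube([24, 377, 86]);
  translate([401, 24, 24]) cube([24, 377, 86]);
}
translate([52, 503, 771]) {
  cube([31, 213, 763]);
  translate([1139, 0, 0]) cube([31, 213, 763]);
  translate([31, 0, 0]) cube([1108, 213, 31]);
  translate([31, 0, 296]) cube([1108, 213, 31]);
  translate([31, 0, 592]) cube([1108, 213, 31]);
}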